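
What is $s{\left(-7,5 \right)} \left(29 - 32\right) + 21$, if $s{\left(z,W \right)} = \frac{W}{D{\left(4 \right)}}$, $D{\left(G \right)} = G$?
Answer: $\frac{69}{4} \approx 17.25$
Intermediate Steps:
$s{\left(z,W \right)} = \frac{W}{4}$
$s{\left(-7,5 \right)} \left(29 - 32\right) + 21 = \frac{1}{4} \cdot 5 \left(29 - 32\right) + 21 = \frac{5}{4} \left(-3\right) + 21 = - \frac{15}{4} + 21 = \frac{69}{4}$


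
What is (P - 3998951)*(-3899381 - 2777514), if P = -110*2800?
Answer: 28757059597145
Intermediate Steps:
P = -308000
(P - 3998951)*(-3899381 - 2777514) = (-308000 - 3998951)*(-3899381 - 2777514) = -4306951*(-6676895) = 28757059597145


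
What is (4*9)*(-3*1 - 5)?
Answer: -288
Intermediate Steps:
(4*9)*(-3*1 - 5) = 36*(-3 - 5) = 36*(-8) = -288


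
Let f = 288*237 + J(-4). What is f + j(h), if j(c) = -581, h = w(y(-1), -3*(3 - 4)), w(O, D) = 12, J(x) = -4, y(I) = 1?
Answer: 67671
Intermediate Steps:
h = 12
f = 68252 (f = 288*237 - 4 = 68256 - 4 = 68252)
f + j(h) = 68252 - 581 = 67671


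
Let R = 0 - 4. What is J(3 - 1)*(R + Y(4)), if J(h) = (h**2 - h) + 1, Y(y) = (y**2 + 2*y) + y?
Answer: 72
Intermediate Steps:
Y(y) = y**2 + 3*y
R = -4
J(h) = 1 + h**2 - h
J(3 - 1)*(R + Y(4)) = (1 + (3 - 1)**2 - (3 - 1))*(-4 + 4*(3 + 4)) = (1 + 2**2 - 1*2)*(-4 + 4*7) = (1 + 4 - 2)*(-4 + 28) = 3*24 = 72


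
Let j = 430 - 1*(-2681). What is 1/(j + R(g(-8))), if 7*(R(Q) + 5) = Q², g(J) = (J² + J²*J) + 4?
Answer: 7/218878 ≈ 3.1981e-5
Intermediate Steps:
g(J) = 4 + J² + J³ (g(J) = (J² + J³) + 4 = 4 + J² + J³)
j = 3111 (j = 430 + 2681 = 3111)
R(Q) = -5 + Q²/7
1/(j + R(g(-8))) = 1/(3111 + (-5 + (4 + (-8)² + (-8)³)²/7)) = 1/(3111 + (-5 + (4 + 64 - 512)²/7)) = 1/(3111 + (-5 + (⅐)*(-444)²)) = 1/(3111 + (-5 + (⅐)*197136)) = 1/(3111 + (-5 + 197136/7)) = 1/(3111 + 197101/7) = 1/(218878/7) = 7/218878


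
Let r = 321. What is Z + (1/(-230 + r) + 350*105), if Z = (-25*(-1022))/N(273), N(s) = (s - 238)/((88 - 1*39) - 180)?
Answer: -5358079/91 ≈ -58880.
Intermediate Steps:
N(s) = 238/131 - s/131 (N(s) = (-238 + s)/((88 - 39) - 180) = (-238 + s)/(49 - 180) = (-238 + s)/(-131) = (-238 + s)*(-1/131) = 238/131 - s/131)
Z = -95630 (Z = (-25*(-1022))/(238/131 - 1/131*273) = 25550/(238/131 - 273/131) = 25550/(-35/131) = 25550*(-131/35) = -95630)
Z + (1/(-230 + r) + 350*105) = -95630 + (1/(-230 + 321) + 350*105) = -95630 + (1/91 + 36750) = -95630 + 3344251/91 = -5358079/91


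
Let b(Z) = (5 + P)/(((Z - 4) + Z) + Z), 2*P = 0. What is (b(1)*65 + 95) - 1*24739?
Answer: -24969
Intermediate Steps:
P = 0 (P = (½)*0 = 0)
b(Z) = 5/(-4 + 3*Z) (b(Z) = (5 + 0)/(((Z - 4) + Z) + Z) = 5/(((-4 + Z) + Z) + Z) = 5/((-4 + 2*Z) + Z) = 5/(-4 + 3*Z))
(b(1)*65 + 95) - 1*24739 = ((5/(-4 + 3*1))*65 + 95) - 1*24739 = ((5/(-4 + 3))*65 + 95) - 24739 = ((5/(-1))*65 + 95) - 24739 = ((5*(-1))*65 + 95) - 24739 = (-5*65 + 95) - 24739 = (-325 + 95) - 24739 = -230 - 24739 = -24969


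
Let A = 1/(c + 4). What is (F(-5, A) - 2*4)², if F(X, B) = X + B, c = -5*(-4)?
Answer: 96721/576 ≈ 167.92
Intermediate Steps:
c = 20
A = 1/24 (A = 1/(20 + 4) = 1/24 ≈ 0.041667)
F(X, B) = B + X
(F(-5, A) - 2*4)² = ((1/24 - 5) - 2*4)² = (-119/24 - 8)² = (-311/24)² = 96721/576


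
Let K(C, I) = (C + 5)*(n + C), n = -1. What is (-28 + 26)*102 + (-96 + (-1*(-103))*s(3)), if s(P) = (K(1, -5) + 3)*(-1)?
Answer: -609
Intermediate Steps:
K(C, I) = (-1 + C)*(5 + C) (K(C, I) = (C + 5)*(-1 + C) = (5 + C)*(-1 + C) = (-1 + C)*(5 + C))
s(P) = -3 (s(P) = ((-5 + 1² + 4*1) + 3)*(-1) = ((-5 + 1 + 4) + 3)*(-1) = (0 + 3)*(-1) = 3*(-1) = -3)
(-28 + 26)*102 + (-96 + (-1*(-103))*s(3)) = (-28 + 26)*102 + (-96 - 1*(-103)*(-3)) = -2*102 + (-96 + 103*(-3)) = -204 + (-96 - 309) = -204 - 405 = -609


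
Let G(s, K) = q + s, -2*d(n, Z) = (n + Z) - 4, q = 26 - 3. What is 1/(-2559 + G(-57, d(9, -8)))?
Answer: -1/2593 ≈ -0.00038565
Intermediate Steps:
q = 23
d(n, Z) = 2 - Z/2 - n/2 (d(n, Z) = -((n + Z) - 4)/2 = -((Z + n) - 4)/2 = -(-4 + Z + n)/2 = 2 - Z/2 - n/2)
G(s, K) = 23 + s
1/(-2559 + G(-57, d(9, -8))) = 1/(-2559 + (23 - 57)) = 1/(-2559 - 34) = 1/(-2593) = -1/2593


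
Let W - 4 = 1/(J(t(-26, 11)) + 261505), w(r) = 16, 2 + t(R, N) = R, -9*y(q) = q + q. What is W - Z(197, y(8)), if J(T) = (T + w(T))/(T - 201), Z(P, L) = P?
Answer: -11557738572/59884657 ≈ -193.00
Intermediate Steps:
y(q) = -2*q/9 (y(q) = -(q + q)/9 = -2*q/9)
t(R, N) = -2 + R
J(T) = (16 + T)/(-201 + T) (J(T) = (T + 16)/(T - 201) = (16 + T)/(-201 + T))
W = 239538857/59884657 (W = 4 + 1/((16 + (-2 - 26))/(-201 + (-2 - 26)) + 261505) = 4 + 1/((16 - 28)/(-201 - 28) + 261505) = 4 + 1/(-12/(-229) + 261505) = 4 + 1/(-1/229*(-12) + 261505) = 4 + 1/(12/229 + 261505) = 4 + 1/(59884657/229) = 4 + 229/59884657 = 239538857/59884657 ≈ 4.0000)
W - Z(197, y(8)) = 239538857/59884657 - 1*197 = 239538857/59884657 - 197 = -11557738572/59884657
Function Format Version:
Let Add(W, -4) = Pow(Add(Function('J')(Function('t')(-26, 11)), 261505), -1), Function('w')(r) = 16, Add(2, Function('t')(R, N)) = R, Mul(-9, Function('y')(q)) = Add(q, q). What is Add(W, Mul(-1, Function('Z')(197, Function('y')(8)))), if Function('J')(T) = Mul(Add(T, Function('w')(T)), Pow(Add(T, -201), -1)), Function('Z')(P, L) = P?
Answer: Rational(-11557738572, 59884657) ≈ -193.00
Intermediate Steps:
Function('y')(q) = Mul(Rational(-2, 9), q) (Function('y')(q) = Mul(Rational(-1, 9), Add(q, q)) = Mul(Rational(-1, 9), Mul(2, q)) = Mul(Rational(-2, 9), q))
Function('t')(R, N) = Add(-2, R)
Function('J')(T) = Mul(Pow(Add(-201, T), -1), Add(16, T)) (Function('J')(T) = Mul(Add(T, 16), Pow(Add(T, -201), -1)) = Mul(Add(16, T), Pow(Add(-201, T), -1)) = Mul(Pow(Add(-201, T), -1), Add(16, T)))
W = Rational(239538857, 59884657) (W = Add(4, Pow(Add(Mul(Pow(Add(-201, Add(-2, -26)), -1), Add(16, Add(-2, -26))), 261505), -1)) = Add(4, Pow(Add(Mul(Pow(Add(-201, -28), -1), Add(16, -28)), 261505), -1)) = Add(4, Pow(Add(Mul(Pow(-229, -1), -12), 261505), -1)) = Add(4, Pow(Add(Mul(Rational(-1, 229), -12), 261505), -1)) = Add(4, Pow(Add(Rational(12, 229), 261505), -1)) = Add(4, Pow(Rational(59884657, 229), -1)) = Add(4, Rational(229, 59884657)) = Rational(239538857, 59884657) ≈ 4.0000)
Add(W, Mul(-1, Function('Z')(197, Function('y')(8)))) = Add(Rational(239538857, 59884657), Mul(-1, 197)) = Add(Rational(239538857, 59884657), -197) = Rational(-11557738572, 59884657)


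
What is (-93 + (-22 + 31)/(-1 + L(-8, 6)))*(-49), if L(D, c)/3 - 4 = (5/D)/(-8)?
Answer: 3248259/719 ≈ 4517.7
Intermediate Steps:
L(D, c) = 12 - 15/(8*D) (L(D, c) = 12 + 3*((5/D)/(-8)) = 12 + 3*((5/D)*(-⅛)) = 12 + 3*(-5/(8*D)) = 12 - 15/(8*D))
(-93 + (-22 + 31)/(-1 + L(-8, 6)))*(-49) = (-93 + (-22 + 31)/(-1 + (12 - 15/8/(-8))))*(-49) = (-93 + 9/(-1 + (12 - 15/8*(-⅛))))*(-49) = (-93 + 9/(-1 + (12 + 15/64)))*(-49) = (-93 + 9/(-1 + 783/64))*(-49) = (-93 + 9/(719/64))*(-49) = (-93 + 9*(64/719))*(-49) = (-93 + 576/719)*(-49) = -66291/719*(-49) = 3248259/719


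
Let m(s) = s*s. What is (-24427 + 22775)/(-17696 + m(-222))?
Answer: -413/7897 ≈ -0.052298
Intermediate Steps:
m(s) = s²
(-24427 + 22775)/(-17696 + m(-222)) = (-24427 + 22775)/(-17696 + (-222)²) = -1652/(-17696 + 49284) = -1652/31588 = -1652*1/31588 = -413/7897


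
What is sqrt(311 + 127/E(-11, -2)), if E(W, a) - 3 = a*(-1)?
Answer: 29*sqrt(10)/5 ≈ 18.341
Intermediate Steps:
E(W, a) = 3 - a (E(W, a) = 3 + a*(-1) = 3 - a)
sqrt(311 + 127/E(-11, -2)) = sqrt(311 + 127/(3 - 1*(-2))) = sqrt(311 + 127/(3 + 2)) = sqrt(311 + 127/5) = sqrt(1682/5) = 29*sqrt(10)/5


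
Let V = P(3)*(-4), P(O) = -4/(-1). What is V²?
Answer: 256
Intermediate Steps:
P(O) = 4 (P(O) = -4*(-1) = 4)
V = -16 (V = 4*(-4) = -16)
V² = (-16)² = 256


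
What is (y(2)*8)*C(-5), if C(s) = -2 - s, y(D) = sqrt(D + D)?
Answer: 48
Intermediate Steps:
y(D) = sqrt(2)*sqrt(D) (y(D) = sqrt(2*D) = sqrt(2)*sqrt(D))
(y(2)*8)*C(-5) = ((sqrt(2)*sqrt(2))*8)*(-2 - 1*(-5)) = (2*8)*(-2 + 5) = 16*3 = 48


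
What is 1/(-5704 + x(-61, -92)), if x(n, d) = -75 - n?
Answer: -1/5718 ≈ -0.00017489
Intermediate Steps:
1/(-5704 + x(-61, -92)) = 1/(-5704 + (-75 - 1*(-61))) = 1/(-5704 + (-75 + 61)) = 1/(-5704 - 14) = 1/(-5718) = -1/5718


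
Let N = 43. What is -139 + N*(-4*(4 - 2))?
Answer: -483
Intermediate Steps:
-139 + N*(-4*(4 - 2)) = -139 + 43*(-4*(4 - 2)) = -139 + 43*(-4*2) = -139 + 43*(-8) = -139 - 344 = -483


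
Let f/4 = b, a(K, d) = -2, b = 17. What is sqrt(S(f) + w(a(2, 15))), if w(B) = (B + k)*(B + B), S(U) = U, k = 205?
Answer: 2*I*sqrt(186) ≈ 27.276*I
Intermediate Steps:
f = 68 (f = 4*17 = 68)
w(B) = 2*B*(205 + B) (w(B) = (B + 205)*(B + B) = (205 + B)*(2*B) = 2*B*(205 + B))
sqrt(S(f) + w(a(2, 15))) = sqrt(68 + 2*(-2)*(205 - 2)) = sqrt(68 + 2*(-2)*203) = sqrt(68 - 812) = sqrt(-744) = 2*I*sqrt(186)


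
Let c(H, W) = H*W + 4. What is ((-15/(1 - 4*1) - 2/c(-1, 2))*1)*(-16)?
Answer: -64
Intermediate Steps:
c(H, W) = 4 + H*W
((-15/(1 - 4*1) - 2/c(-1, 2))*1)*(-16) = ((-15/(1 - 4*1) - 2/(4 - 1*2))*1)*(-16) = ((-15/(1 - 4) - 2/(4 - 2))*1)*(-16) = ((-15/(-3) - 2/2)*1)*(-16) = ((-15*(-⅓) - 2*½)*1)*(-16) = ((5 - 1)*1)*(-16) = (4*1)*(-16) = 4*(-16) = -64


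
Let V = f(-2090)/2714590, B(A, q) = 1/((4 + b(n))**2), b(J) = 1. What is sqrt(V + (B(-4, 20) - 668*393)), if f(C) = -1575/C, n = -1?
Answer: I*sqrt(84502587754087915861031)/567349310 ≈ 512.37*I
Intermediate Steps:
B(A, q) = 1/25 (B(A, q) = 1/((4 + 1)**2) = 1/(5**2) = 1/25)
V = 63/226939724 (V = -1575/(-2090)/2714590 = -1575*(-1/2090)*(1/2714590) = (315/418)*(1/2714590) = 63/226939724 ≈ 2.7761e-7)
sqrt(V + (B(-4, 20) - 668*393)) = sqrt(63/226939724 + (1/25 - 668*393)) = sqrt(63/226939724 + (1/25 - 262524)) = sqrt(63/226939724 - 6563099/25) = sqrt(-1489427875643101/5673493100) = I*sqrt(84502587754087915861031)/567349310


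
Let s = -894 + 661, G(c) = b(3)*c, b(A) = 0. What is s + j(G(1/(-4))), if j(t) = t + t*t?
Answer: -233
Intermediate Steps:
G(c) = 0 (G(c) = 0*c = 0)
j(t) = t + t**2
s = -233
s + j(G(1/(-4))) = -233 + 0*(1 + 0) = -233 + 0*1 = -233 + 0 = -233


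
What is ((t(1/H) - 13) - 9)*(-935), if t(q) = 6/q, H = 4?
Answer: -1870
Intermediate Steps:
((t(1/H) - 13) - 9)*(-935) = ((6/((1/4)) - 13) - 9)*(-935) = ((6/((1*(1/4))) - 13) - 9)*(-935) = ((6/(1/4) - 13) - 9)*(-935) = ((6*4 - 13) - 9)*(-935) = ((24 - 13) - 9)*(-935) = (11 - 9)*(-935) = 2*(-935) = -1870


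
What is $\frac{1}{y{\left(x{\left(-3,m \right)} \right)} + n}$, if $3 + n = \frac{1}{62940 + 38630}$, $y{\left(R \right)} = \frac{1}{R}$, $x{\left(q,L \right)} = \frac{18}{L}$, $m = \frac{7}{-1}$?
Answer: $- \frac{457065}{1548938} \approx -0.29508$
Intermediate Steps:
$m = -7$ ($m = 7 \left(-1\right) = -7$)
$n = - \frac{304709}{101570}$ ($n = -3 + \frac{1}{62940 + 38630} = -3 + \frac{1}{101570} = - \frac{304709}{101570} \approx -3.0$)
$\frac{1}{y{\left(x{\left(-3,m \right)} \right)} + n} = \frac{1}{\frac{1}{18 \frac{1}{-7}} - \frac{304709}{101570}} = \frac{1}{\frac{1}{18 \left(- \frac{1}{7}\right)} - \frac{304709}{101570}} = \frac{1}{\frac{1}{- \frac{18}{7}} - \frac{304709}{101570}} = \frac{1}{- \frac{7}{18} - \frac{304709}{101570}} = \frac{1}{- \frac{1548938}{457065}} = - \frac{457065}{1548938}$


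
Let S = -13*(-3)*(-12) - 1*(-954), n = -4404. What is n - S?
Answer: -4890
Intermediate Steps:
S = 486 (S = 39*(-12) + 954 = -468 + 954 = 486)
n - S = -4404 - 1*486 = -4404 - 486 = -4890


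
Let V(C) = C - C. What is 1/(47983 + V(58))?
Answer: 1/47983 ≈ 2.0841e-5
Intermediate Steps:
V(C) = 0
1/(47983 + V(58)) = 1/(47983 + 0) = 1/47983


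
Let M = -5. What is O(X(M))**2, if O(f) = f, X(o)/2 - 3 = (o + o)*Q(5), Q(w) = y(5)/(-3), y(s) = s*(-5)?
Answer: 232324/9 ≈ 25814.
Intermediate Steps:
y(s) = -5*s
Q(w) = 25/3 (Q(w) = -5*5/(-3) = -25*(-1/3) = 25/3)
X(o) = 6 + 100*o/3 (X(o) = 6 + 2*((o + o)*(25/3)) = 6 + 2*((2*o)*(25/3)) = 6 + 2*(50*o/3) = 6 + 100*o/3)
O(X(M))**2 = (6 + (100/3)*(-5))**2 = (6 - 500/3)**2 = (-482/3)**2 = 232324/9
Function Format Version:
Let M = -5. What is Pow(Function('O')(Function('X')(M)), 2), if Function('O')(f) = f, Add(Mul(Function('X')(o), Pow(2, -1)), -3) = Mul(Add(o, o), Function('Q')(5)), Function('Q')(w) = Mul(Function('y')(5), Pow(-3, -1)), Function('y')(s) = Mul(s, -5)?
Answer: Rational(232324, 9) ≈ 25814.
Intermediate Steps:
Function('y')(s) = Mul(-5, s)
Function('Q')(w) = Rational(25, 3) (Function('Q')(w) = Mul(Mul(-5, 5), Pow(-3, -1)) = Mul(-25, Rational(-1, 3)) = Rational(25, 3))
Function('X')(o) = Add(6, Mul(Rational(100, 3), o)) (Function('X')(o) = Add(6, Mul(2, Mul(Add(o, o), Rational(25, 3)))) = Add(6, Mul(2, Mul(Mul(2, o), Rational(25, 3)))) = Add(6, Mul(2, Mul(Rational(50, 3), o))) = Add(6, Mul(Rational(100, 3), o)))
Pow(Function('O')(Function('X')(M)), 2) = Pow(Add(6, Mul(Rational(100, 3), -5)), 2) = Pow(Add(6, Rational(-500, 3)), 2) = Pow(Rational(-482, 3), 2) = Rational(232324, 9)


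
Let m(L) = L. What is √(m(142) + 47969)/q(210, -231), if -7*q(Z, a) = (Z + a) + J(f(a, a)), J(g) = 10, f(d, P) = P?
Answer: 7*√48111/11 ≈ 139.58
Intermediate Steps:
q(Z, a) = -10/7 - Z/7 - a/7 (q(Z, a) = -((Z + a) + 10)/7 = -(10 + Z + a)/7 = -10/7 - Z/7 - a/7)
√(m(142) + 47969)/q(210, -231) = √(142 + 47969)/(-10/7 - ⅐*210 - ⅐*(-231)) = √48111/(-10/7 - 30 + 33) = √48111/(11/7) = √48111*(7/11) = 7*√48111/11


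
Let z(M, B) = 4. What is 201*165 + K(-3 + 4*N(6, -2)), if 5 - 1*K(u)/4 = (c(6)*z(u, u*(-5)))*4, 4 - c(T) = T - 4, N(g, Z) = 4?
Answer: 33057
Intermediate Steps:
c(T) = 8 - T (c(T) = 4 - (T - 4) = 4 - (-4 + T) = 4 + (4 - T) = 8 - T)
K(u) = -108 (K(u) = 20 - 4*(8 - 1*6)*4*4 = 20 - 4*(8 - 6)*4*4 = 20 - 4*2*4*4 = 20 - 32*4 = 20 - 4*32 = 20 - 128 = -108)
201*165 + K(-3 + 4*N(6, -2)) = 201*165 - 108 = 33165 - 108 = 33057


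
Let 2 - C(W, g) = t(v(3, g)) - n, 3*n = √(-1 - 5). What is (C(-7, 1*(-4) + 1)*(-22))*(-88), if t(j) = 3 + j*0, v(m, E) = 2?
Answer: -1936 + 1936*I*√6/3 ≈ -1936.0 + 1580.7*I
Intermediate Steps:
t(j) = 3 (t(j) = 3 + 0 = 3)
n = I*√6/3 (n = √(-1 - 5)/3 = √(-6)/3 = (I*√6)/3 = I*√6/3 ≈ 0.8165*I)
C(W, g) = -1 + I*√6/3 (C(W, g) = 2 - (3 - I*√6/3) = 2 + (-3 + I*√6/3) = -1 + I*√6/3)
(C(-7, 1*(-4) + 1)*(-22))*(-88) = ((-1 + I*√6/3)*(-22))*(-88) = (22 - 22*I*√6/3)*(-88) = -1936 + 1936*I*√6/3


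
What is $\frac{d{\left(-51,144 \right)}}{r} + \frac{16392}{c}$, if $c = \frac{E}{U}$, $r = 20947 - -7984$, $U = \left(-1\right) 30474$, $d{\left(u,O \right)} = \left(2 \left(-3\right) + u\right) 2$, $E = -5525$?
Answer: $\frac{14451896245398}{159843775} \approx 90413.0$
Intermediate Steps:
$d{\left(u,O \right)} = -12 + 2 u$ ($d{\left(u,O \right)} = \left(-6 + u\right) 2 = -12 + 2 u$)
$U = -30474$
$r = 28931$ ($r = 20947 + 7984 = 28931$)
$c = \frac{5525}{30474}$ ($c = - \frac{5525}{-30474} = \left(-5525\right) \left(- \frac{1}{30474}\right) = \frac{5525}{30474} \approx 0.1813$)
$\frac{d{\left(-51,144 \right)}}{r} + \frac{16392}{c} = \frac{-12 + 2 \left(-51\right)}{28931} + \frac{16392}{\frac{5525}{30474}} = \left(-12 - 102\right) \frac{1}{28931} + 16392 \cdot \frac{30474}{5525} = \left(-114\right) \frac{1}{28931} + \frac{499529808}{5525} = - \frac{114}{28931} + \frac{499529808}{5525} = \frac{14451896245398}{159843775}$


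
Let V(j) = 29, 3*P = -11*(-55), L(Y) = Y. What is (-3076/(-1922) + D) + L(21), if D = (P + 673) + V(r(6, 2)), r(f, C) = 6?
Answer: 2670428/2883 ≈ 926.27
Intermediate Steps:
P = 605/3 (P = (-11*(-55))/3 = (1/3)*605 = 605/3 ≈ 201.67)
D = 2711/3 (D = (605/3 + 673) + 29 = 2624/3 + 29 = 2711/3 ≈ 903.67)
(-3076/(-1922) + D) + L(21) = (-3076/(-1922) + 2711/3) + 21 = (-3076*(-1/1922) + 2711/3) + 21 = (1538/961 + 2711/3) + 21 = 2609885/2883 + 21 = 2670428/2883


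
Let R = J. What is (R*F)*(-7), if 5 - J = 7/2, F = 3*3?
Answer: -189/2 ≈ -94.500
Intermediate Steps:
F = 9
J = 3/2 (J = 5 - 7/2 = 3/2 ≈ 1.5000)
R = 3/2 ≈ 1.5000
(R*F)*(-7) = ((3/2)*9)*(-7) = (27/2)*(-7) = -189/2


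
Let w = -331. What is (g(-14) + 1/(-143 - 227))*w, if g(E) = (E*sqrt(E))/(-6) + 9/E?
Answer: 276716/1295 - 2317*I*sqrt(14)/3 ≈ 213.68 - 2889.8*I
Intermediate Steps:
g(E) = 9/E - E**(3/2)/6 (g(E) = E**(3/2)*(-1/6) + 9/E = -E**(3/2)/6 + 9/E = 9/E - E**(3/2)/6)
(g(-14) + 1/(-143 - 227))*w = ((1/6)*(54 - (-14)**(5/2))/(-14) + 1/(-143 - 227))*(-331) = ((1/6)*(-1/14)*(54 - 196*I*sqrt(14)) + 1/(-370))*(-331) = ((1/6)*(-1/14)*(54 - 196*I*sqrt(14)) - 1/370)*(-331) = ((-9/14 + 7*I*sqrt(14)/3) - 1/370)*(-331) = (-836/1295 + 7*I*sqrt(14)/3)*(-331) = 276716/1295 - 2317*I*sqrt(14)/3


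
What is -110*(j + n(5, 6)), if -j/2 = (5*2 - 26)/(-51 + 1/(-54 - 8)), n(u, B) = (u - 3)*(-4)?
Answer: 3001680/3163 ≈ 949.00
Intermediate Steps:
n(u, B) = 12 - 4*u (n(u, B) = (-3 + u)*(-4) = 12 - 4*u)
j = -1984/3163 (j = -2*(5*2 - 26)/(-51 + 1/(-54 - 8)) = -2*(10 - 26)/(-51 + 1/(-62)) = -(-32)/(-51 - 1/62) = -(-32)/(-3163/62) = -(-32)*(-62)/3163 = -2*992/3163 = -1984/3163 ≈ -0.62725)
-110*(j + n(5, 6)) = -110*(-1984/3163 + (12 - 4*5)) = -110*(-1984/3163 + (12 - 20)) = -110*(-1984/3163 - 8) = -110*(-27288/3163) = 3001680/3163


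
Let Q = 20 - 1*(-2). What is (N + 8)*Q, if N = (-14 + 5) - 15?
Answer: -352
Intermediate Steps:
Q = 22 (Q = 20 + 2 = 22)
N = -24 (N = -9 - 15 = -24)
(N + 8)*Q = (-24 + 8)*22 = -16*22 = -352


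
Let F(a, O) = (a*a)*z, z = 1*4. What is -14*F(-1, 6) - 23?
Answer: -79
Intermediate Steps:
z = 4
F(a, O) = 4*a² (F(a, O) = (a*a)*4 = a²*4 = 4*a²)
-14*F(-1, 6) - 23 = -56*(-1)² - 23 = -56 - 23 = -79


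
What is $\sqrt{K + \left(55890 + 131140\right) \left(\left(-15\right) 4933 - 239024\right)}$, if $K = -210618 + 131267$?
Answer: $i \sqrt{58544022921} \approx 2.4196 \cdot 10^{5} i$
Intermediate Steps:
$K = -79351$
$\sqrt{K + \left(55890 + 131140\right) \left(\left(-15\right) 4933 - 239024\right)} = \sqrt{-79351 + \left(55890 + 131140\right) \left(\left(-15\right) 4933 - 239024\right)} = \sqrt{-79351 + 187030 \left(-73995 - 239024\right)} = \sqrt{-79351 + 187030 \left(-313019\right)} = \sqrt{-79351 - 58543943570} = \sqrt{-58544022921} = i \sqrt{58544022921}$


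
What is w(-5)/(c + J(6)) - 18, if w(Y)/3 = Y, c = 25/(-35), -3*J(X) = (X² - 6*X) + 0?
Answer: 3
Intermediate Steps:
J(X) = 2*X - X²/3 (J(X) = -((X² - 6*X) + 0)/3 = -(X² - 6*X)/3 = 2*X - X²/3)
c = -5/7 (c = 25*(-1/35) = -5/7 ≈ -0.71429)
w(Y) = 3*Y
w(-5)/(c + J(6)) - 18 = (3*(-5))/(-5/7 + (⅓)*6*(6 - 1*6)) - 18 = -15/(-5/7 + (⅓)*6*(6 - 6)) - 18 = -15/(-5/7 + (⅓)*6*0) - 18 = -15/(-5/7 + 0) - 18 = -15/(-5/7) - 18 = -7/5*(-15) - 18 = 21 - 18 = 3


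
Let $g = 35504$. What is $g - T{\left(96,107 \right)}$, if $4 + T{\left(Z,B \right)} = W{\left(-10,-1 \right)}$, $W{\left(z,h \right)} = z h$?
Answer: $35498$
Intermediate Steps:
$W{\left(z,h \right)} = h z$
$T{\left(Z,B \right)} = 6$ ($T{\left(Z,B \right)} = -4 - -10 = -4 + 10 = 6$)
$g - T{\left(96,107 \right)} = 35504 - 6 = 35498$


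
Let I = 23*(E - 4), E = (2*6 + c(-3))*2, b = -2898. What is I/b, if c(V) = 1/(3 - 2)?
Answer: -11/63 ≈ -0.17460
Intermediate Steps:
c(V) = 1 (c(V) = 1/1 = 1)
E = 26 (E = (2*6 + 1)*2 = (12 + 1)*2 = 13*2 = 26)
I = 506 (I = 23*(26 - 4) = 23*22 = 506)
I/b = 506/(-2898) = 506*(-1/2898) = -11/63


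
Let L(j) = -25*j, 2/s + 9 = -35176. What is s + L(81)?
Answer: -71249627/35185 ≈ -2025.0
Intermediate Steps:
s = -2/35185 (s = 2/(-9 - 35176) = 2/(-35185) = 2*(-1/35185) = -2/35185 ≈ -5.6842e-5)
s + L(81) = -2/35185 - 25*81 = -2/35185 - 2025 = -71249627/35185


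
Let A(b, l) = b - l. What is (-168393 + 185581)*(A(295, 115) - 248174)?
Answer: -4262520872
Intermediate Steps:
(-168393 + 185581)*(A(295, 115) - 248174) = (-168393 + 185581)*((295 - 1*115) - 248174) = 17188*((295 - 115) - 248174) = 17188*(180 - 248174) = 17188*(-247994) = -4262520872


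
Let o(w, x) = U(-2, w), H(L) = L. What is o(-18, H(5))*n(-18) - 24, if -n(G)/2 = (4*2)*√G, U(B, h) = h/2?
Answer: -24 + 432*I*√2 ≈ -24.0 + 610.94*I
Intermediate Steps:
U(B, h) = h/2 (U(B, h) = h*(½) = h/2)
n(G) = -16*√G (n(G) = -2*4*2*√G = -16*√G)
o(w, x) = w/2
o(-18, H(5))*n(-18) - 24 = ((½)*(-18))*(-48*I*√2) - 24 = -(-144)*3*I*√2 - 24 = -(-432)*I*√2 - 24 = 432*I*√2 - 24 = -24 + 432*I*√2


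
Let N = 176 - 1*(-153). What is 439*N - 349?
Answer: 144082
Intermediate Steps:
N = 329 (N = 176 + 153 = 329)
439*N - 349 = 439*329 - 349 = 144431 - 349 = 144082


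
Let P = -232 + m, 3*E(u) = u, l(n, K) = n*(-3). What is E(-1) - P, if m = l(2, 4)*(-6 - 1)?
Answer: 569/3 ≈ 189.67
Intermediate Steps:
l(n, K) = -3*n
E(u) = u/3
m = 42 (m = (-3*2)*(-6 - 1) = -6*(-7) = 42)
P = -190 (P = -232 + 42 = -190)
E(-1) - P = (1/3)*(-1) - 1*(-190) = -1/3 + 190 = 569/3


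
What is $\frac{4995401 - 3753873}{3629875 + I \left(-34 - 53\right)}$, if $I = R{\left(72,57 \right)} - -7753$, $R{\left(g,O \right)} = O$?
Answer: $\frac{1241528}{2950405} \approx 0.4208$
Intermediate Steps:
$I = 7810$ ($I = 57 - -7753 = 57 + 7753 = 7810$)
$\frac{4995401 - 3753873}{3629875 + I \left(-34 - 53\right)} = \frac{4995401 - 3753873}{3629875 + 7810 \left(-34 - 53\right)} = \frac{1241528}{3629875 + 7810 \left(-34 - 53\right)} = \frac{1241528}{3629875 + 7810 \left(-87\right)} = \frac{1241528}{3629875 - 679470} = \frac{1241528}{2950405}$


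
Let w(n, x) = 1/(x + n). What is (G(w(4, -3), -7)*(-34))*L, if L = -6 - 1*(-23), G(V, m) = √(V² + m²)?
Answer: -2890*√2 ≈ -4087.1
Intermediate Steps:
w(n, x) = 1/(n + x)
L = 17 (L = -6 + 23 = 17)
(G(w(4, -3), -7)*(-34))*L = (√((1/(4 - 3))² + (-7)²)*(-34))*17 = (√((1/1)² + 49)*(-34))*17 = (√(1² + 49)*(-34))*17 = (√(1 + 49)*(-34))*17 = (√50*(-34))*17 = ((5*√2)*(-34))*17 = -170*√2*17 = -2890*√2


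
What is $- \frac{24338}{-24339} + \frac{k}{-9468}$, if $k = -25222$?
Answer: $\frac{140718407}{38406942} \approx 3.6639$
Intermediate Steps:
$- \frac{24338}{-24339} + \frac{k}{-9468} = - \frac{24338}{-24339} - \frac{25222}{-9468} = \left(-24338\right) \left(- \frac{1}{24339}\right) - - \frac{12611}{4734} = \frac{24338}{24339} + \frac{12611}{4734} = \frac{140718407}{38406942}$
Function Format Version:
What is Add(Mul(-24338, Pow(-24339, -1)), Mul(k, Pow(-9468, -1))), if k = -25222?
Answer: Rational(140718407, 38406942) ≈ 3.6639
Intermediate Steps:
Add(Mul(-24338, Pow(-24339, -1)), Mul(k, Pow(-9468, -1))) = Add(Mul(-24338, Pow(-24339, -1)), Mul(-25222, Pow(-9468, -1))) = Add(Mul(-24338, Rational(-1, 24339)), Mul(-25222, Rational(-1, 9468))) = Add(Rational(24338, 24339), Rational(12611, 4734)) = Rational(140718407, 38406942)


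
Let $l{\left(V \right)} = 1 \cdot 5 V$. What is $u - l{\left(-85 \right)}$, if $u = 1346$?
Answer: $1771$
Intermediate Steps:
$l{\left(V \right)} = 5 V$
$u - l{\left(-85 \right)} = 1346 - 5 \left(-85\right) = 1346 - -425 = 1346 + 425 = 1771$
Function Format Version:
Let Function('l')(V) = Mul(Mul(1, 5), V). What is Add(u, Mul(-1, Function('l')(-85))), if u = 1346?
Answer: 1771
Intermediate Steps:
Function('l')(V) = Mul(5, V)
Add(u, Mul(-1, Function('l')(-85))) = Add(1346, Mul(-1, Mul(5, -85))) = Add(1346, Mul(-1, -425)) = Add(1346, 425) = 1771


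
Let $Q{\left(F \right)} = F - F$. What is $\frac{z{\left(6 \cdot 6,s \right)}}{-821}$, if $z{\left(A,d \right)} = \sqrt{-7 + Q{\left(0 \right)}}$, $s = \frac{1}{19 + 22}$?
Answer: $- \frac{i \sqrt{7}}{821} \approx - 0.0032226 i$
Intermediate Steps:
$Q{\left(F \right)} = 0$
$s = \frac{1}{41} \approx 0.02439$
$z{\left(A,d \right)} = i \sqrt{7}$ ($z{\left(A,d \right)} = \sqrt{-7 + 0} = \sqrt{-7} = i \sqrt{7}$)
$\frac{z{\left(6 \cdot 6,s \right)}}{-821} = \frac{i \sqrt{7}}{-821} = i \sqrt{7} \left(- \frac{1}{821}\right) = - \frac{i \sqrt{7}}{821}$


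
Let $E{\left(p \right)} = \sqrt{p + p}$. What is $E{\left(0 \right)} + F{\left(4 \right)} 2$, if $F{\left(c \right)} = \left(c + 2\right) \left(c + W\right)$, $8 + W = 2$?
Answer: $-24$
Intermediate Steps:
$W = -6$ ($W = -8 + 2 = -6$)
$E{\left(p \right)} = \sqrt{2} \sqrt{p}$ ($E{\left(p \right)} = \sqrt{2 p} = \sqrt{2} \sqrt{p}$)
$F{\left(c \right)} = \left(-6 + c\right) \left(2 + c\right)$ ($F{\left(c \right)} = \left(c + 2\right) \left(c - 6\right) = \left(2 + c\right) \left(-6 + c\right) = \left(-6 + c\right) \left(2 + c\right)$)
$E{\left(0 \right)} + F{\left(4 \right)} 2 = \sqrt{2} \sqrt{0} + \left(-12 + 4^{2} - 16\right) 2 = \sqrt{2} \cdot 0 + \left(-12 + 16 - 16\right) 2 = 0 - 24 = -24$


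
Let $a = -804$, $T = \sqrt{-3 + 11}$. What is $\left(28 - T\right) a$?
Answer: $-22512 + 1608 \sqrt{2} \approx -20238.0$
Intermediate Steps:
$T = 2 \sqrt{2}$ ($T = \sqrt{8} = 2 \sqrt{2} \approx 2.8284$)
$\left(28 - T\right) a = \left(28 - 2 \sqrt{2}\right) \left(-804\right) = -22512 + 1608 \sqrt{2}$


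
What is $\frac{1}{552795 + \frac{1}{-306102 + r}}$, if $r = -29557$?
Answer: $\frac{335659}{185550616904} \approx 1.809 \cdot 10^{-6}$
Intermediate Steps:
$\frac{1}{552795 + \frac{1}{-306102 + r}} = \frac{1}{552795 + \frac{1}{-306102 - 29557}} = \frac{1}{552795 + \frac{1}{-335659}} = \frac{1}{552795 - \frac{1}{335659}} = \frac{1}{\frac{185550616904}{335659}} = \frac{335659}{185550616904}$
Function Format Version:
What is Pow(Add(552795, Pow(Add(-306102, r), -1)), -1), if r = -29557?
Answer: Rational(335659, 185550616904) ≈ 1.8090e-6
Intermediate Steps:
Pow(Add(552795, Pow(Add(-306102, r), -1)), -1) = Pow(Add(552795, Pow(Add(-306102, -29557), -1)), -1) = Pow(Add(552795, Pow(-335659, -1)), -1) = Pow(Add(552795, Rational(-1, 335659)), -1) = Pow(Rational(185550616904, 335659), -1) = Rational(335659, 185550616904)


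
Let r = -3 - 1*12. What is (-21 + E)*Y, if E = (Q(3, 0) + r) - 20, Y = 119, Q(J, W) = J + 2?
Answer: -6069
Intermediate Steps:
Q(J, W) = 2 + J
r = -15 (r = -3 - 12 = -15)
E = -30 (E = ((2 + 3) - 15) - 20 = (5 - 15) - 20 = -10 - 20 = -30)
(-21 + E)*Y = (-21 - 30)*119 = -51*119 = -6069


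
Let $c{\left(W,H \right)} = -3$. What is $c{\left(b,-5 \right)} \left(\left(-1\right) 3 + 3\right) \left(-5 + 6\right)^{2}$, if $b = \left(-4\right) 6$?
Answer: $0$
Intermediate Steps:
$b = -24$
$c{\left(b,-5 \right)} \left(\left(-1\right) 3 + 3\right) \left(-5 + 6\right)^{2} = - 3 \left(\left(-1\right) 3 + 3\right) \left(-5 + 6\right)^{2} = - 3 \left(-3 + 3\right) 1^{2} = \left(-3\right) 0 \cdot 1 = 0 \cdot 1 = 0$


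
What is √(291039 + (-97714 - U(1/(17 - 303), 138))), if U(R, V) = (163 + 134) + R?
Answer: 3*√1754324286/286 ≈ 439.35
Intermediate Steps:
U(R, V) = 297 + R
√(291039 + (-97714 - U(1/(17 - 303), 138))) = √(291039 + (-97714 - (297 + 1/(17 - 303)))) = √(291039 + (-97714 - (297 + 1/(-286)))) = √(291039 + (-97714 - (297 - 1/286))) = √(291039 + (-97714 - 1*84941/286)) = √(291039 + (-97714 - 84941/286)) = √(291039 - 28031145/286) = √(55206009/286) = 3*√1754324286/286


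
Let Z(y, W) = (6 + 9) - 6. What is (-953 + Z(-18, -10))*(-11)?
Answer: 10384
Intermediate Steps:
Z(y, W) = 9 (Z(y, W) = 15 - 6 = 9)
(-953 + Z(-18, -10))*(-11) = (-953 + 9)*(-11) = -944*(-11) = 10384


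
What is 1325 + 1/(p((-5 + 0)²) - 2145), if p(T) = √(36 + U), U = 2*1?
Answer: 6096305630/4600987 - √38/4600987 ≈ 1325.0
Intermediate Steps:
U = 2
p(T) = √38 (p(T) = √(36 + 2) = √38)
1325 + 1/(p((-5 + 0)²) - 2145) = 1325 + 1/(√38 - 2145) = 1325 + 1/(-2145 + √38)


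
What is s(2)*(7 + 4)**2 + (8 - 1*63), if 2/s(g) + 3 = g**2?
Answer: 187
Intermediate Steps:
s(g) = 2/(-3 + g**2)
s(2)*(7 + 4)**2 + (8 - 1*63) = (2/(-3 + 2**2))*(7 + 4)**2 + (8 - 1*63) = (2/(-3 + 4))*11**2 + (8 - 63) = (2/1)*121 - 55 = (2*1)*121 - 55 = 2*121 - 55 = 242 - 55 = 187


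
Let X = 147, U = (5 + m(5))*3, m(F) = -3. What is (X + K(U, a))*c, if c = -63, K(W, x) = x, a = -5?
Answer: -8946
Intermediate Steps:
U = 6 (U = (5 - 3)*3 = 2*3 = 6)
(X + K(U, a))*c = (147 - 5)*(-63) = 142*(-63) = -8946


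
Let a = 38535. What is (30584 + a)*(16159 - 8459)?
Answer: 532216300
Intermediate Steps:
(30584 + a)*(16159 - 8459) = (30584 + 38535)*(16159 - 8459) = 69119*7700 = 532216300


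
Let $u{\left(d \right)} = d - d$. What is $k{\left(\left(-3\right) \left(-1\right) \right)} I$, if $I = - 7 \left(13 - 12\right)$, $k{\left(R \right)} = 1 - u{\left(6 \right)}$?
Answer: $-7$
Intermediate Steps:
$u{\left(d \right)} = 0$
$k{\left(R \right)} = 1$ ($k{\left(R \right)} = 1 - 0 = 1 + 0 = 1$)
$I = -7$ ($I = \left(-7\right) 1 = -7$)
$k{\left(\left(-3\right) \left(-1\right) \right)} I = 1 \left(-7\right) = -7$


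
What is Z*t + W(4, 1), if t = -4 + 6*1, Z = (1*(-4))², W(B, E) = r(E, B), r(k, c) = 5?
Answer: 37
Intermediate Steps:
W(B, E) = 5
Z = 16 (Z = (-4)² = 16)
t = 2 (t = -4 + 6 = 2)
Z*t + W(4, 1) = 16*2 + 5 = 32 + 5 = 37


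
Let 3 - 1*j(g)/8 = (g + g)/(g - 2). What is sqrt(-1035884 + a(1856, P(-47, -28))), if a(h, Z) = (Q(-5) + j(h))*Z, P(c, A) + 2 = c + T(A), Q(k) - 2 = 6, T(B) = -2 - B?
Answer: 2*I*sqrt(24735584827)/309 ≈ 1018.0*I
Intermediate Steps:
Q(k) = 8 (Q(k) = 2 + 6 = 8)
j(g) = 24 - 16*g/(-2 + g) (j(g) = 24 - 8*(g + g)/(g - 2) = 24 - 8*2*g/(-2 + g) = 24 - 16*g/(-2 + g))
P(c, A) = -4 + c - A (P(c, A) = -2 + (c + (-2 - A)) = -2 + (-2 + c - A) = -4 + c - A)
a(h, Z) = Z*(8 + 8*(-6 + h)/(-2 + h)) (a(h, Z) = (8 + 8*(-6 + h)/(-2 + h))*Z = Z*(8 + 8*(-6 + h)/(-2 + h)))
sqrt(-1035884 + a(1856, P(-47, -28))) = sqrt(-1035884 + 16*(-4 - 47 - 1*(-28))*(-4 + 1856)/(-2 + 1856)) = sqrt(-1035884 + 16*(-4 - 47 + 28)*1852/1854) = sqrt(-1035884 + 16*(-23)*(1/1854)*1852) = sqrt(-1035884 - 340768/927) = sqrt(-960605236/927) = 2*I*sqrt(24735584827)/309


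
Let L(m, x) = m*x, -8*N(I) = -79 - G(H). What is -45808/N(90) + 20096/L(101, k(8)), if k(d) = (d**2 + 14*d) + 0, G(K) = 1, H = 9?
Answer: -25440064/5555 ≈ -4579.7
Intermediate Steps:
k(d) = d**2 + 14*d
N(I) = 10 (N(I) = -(-79 - 1*1)/8 = -(-79 - 1)/8 = -1/8*(-80) = 10)
-45808/N(90) + 20096/L(101, k(8)) = -45808/10 + 20096/((101*(8*(14 + 8)))) = -45808*1/10 + 20096/((101*(8*22))) = -22904/5 + 20096/((101*176)) = -22904/5 + 20096/17776 = -22904/5 + 20096*(1/17776) = -22904/5 + 1256/1111 = -25440064/5555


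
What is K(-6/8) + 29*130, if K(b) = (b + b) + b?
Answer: 15071/4 ≈ 3767.8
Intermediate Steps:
K(b) = 3*b (K(b) = 2*b + b = 3*b)
K(-6/8) + 29*130 = 3*(-6/8) + 29*130 = 3*(-6*⅛) + 3770 = 3*(-¾) + 3770 = -9/4 + 3770 = 15071/4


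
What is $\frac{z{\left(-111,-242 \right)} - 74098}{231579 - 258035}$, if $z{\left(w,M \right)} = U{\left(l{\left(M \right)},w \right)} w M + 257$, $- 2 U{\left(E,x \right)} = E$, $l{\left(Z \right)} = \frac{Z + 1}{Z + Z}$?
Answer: $\frac{322115}{105824} \approx 3.0439$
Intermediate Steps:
$l{\left(Z \right)} = \frac{1 + Z}{2 Z}$
$U{\left(E,x \right)} = - \frac{E}{2}$
$z{\left(w,M \right)} = 257 - \frac{w \left(1 + M\right)}{4}$ ($z{\left(w,M \right)} = - \frac{\frac{1}{2} \frac{1}{M} \left(1 + M\right)}{2} w M + 257 = - \frac{1 + M}{4 M} w M + 257 = - \frac{w \left(1 + M\right)}{4 M} M + 257 = - \frac{w \left(1 + M\right)}{4} + 257 = 257 - \frac{w \left(1 + M\right)}{4}$)
$\frac{z{\left(-111,-242 \right)} - 74098}{231579 - 258035} = \frac{\left(257 - - \frac{111}{4} - \left(- \frac{121}{2}\right) \left(-111\right)\right) - 74098}{231579 - 258035} = \frac{\left(257 + \frac{111}{4} - \frac{13431}{2}\right) - 74098}{-26456} = \left(- \frac{25723}{4} - 74098\right) \left(- \frac{1}{26456}\right) = \left(- \frac{322115}{4}\right) \left(- \frac{1}{26456}\right) = \frac{322115}{105824}$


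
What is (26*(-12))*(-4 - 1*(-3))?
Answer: 312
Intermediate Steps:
(26*(-12))*(-4 - 1*(-3)) = -312*(-4 + 3) = -312*(-1) = 312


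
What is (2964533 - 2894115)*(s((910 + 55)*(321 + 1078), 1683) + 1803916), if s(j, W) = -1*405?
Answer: 126999637598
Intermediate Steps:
s(j, W) = -405
(2964533 - 2894115)*(s((910 + 55)*(321 + 1078), 1683) + 1803916) = (2964533 - 2894115)*(-405 + 1803916) = 70418*1803511 = 126999637598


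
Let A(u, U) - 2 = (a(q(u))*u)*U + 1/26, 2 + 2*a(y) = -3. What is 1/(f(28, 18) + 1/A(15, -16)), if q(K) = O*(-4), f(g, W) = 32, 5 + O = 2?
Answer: 15653/500922 ≈ 0.031248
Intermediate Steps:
O = -3 (O = -5 + 2 = -3)
q(K) = 12 (q(K) = -3*(-4) = 12)
a(y) = -5/2 (a(y) = -1 + (1/2)*(-3) = -1 - 3/2 = -5/2)
A(u, U) = 53/26 - 5*U*u/2 (A(u, U) = 2 + ((-5*u/2)*U + 1/26) = 2 + (-5*U*u/2 + 1/26) = 2 + (1/26 - 5*U*u/2) = 53/26 - 5*U*u/2)
1/(f(28, 18) + 1/A(15, -16)) = 1/(32 + 1/(53/26 - 5/2*(-16)*15)) = 1/(32 + 1/(53/26 + 600)) = 1/(32 + 1/(15653/26)) = 1/(32 + 26/15653) = 1/(500922/15653) = 15653/500922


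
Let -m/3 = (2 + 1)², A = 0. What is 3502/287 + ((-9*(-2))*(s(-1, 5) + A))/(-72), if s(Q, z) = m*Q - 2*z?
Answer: 9129/1148 ≈ 7.9521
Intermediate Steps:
m = -27 (m = -3*(2 + 1)² = -3*3² = -3*9 = -27)
s(Q, z) = -27*Q - 2*z
3502/287 + ((-9*(-2))*(s(-1, 5) + A))/(-72) = 3502/287 + ((-9*(-2))*((-27*(-1) - 2*5) + 0))/(-72) = 3502*(1/287) + (18*((27 - 10) + 0))*(-1/72) = 3502/287 + (18*(17 + 0))*(-1/72) = 3502/287 + (18*17)*(-1/72) = 3502/287 + 306*(-1/72) = 3502/287 - 17/4 = 9129/1148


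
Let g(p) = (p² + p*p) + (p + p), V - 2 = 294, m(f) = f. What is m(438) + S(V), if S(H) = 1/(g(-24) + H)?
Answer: 613201/1400 ≈ 438.00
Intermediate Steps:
V = 296 (V = 2 + 294 = 296)
g(p) = 2*p + 2*p² (g(p) = (p² + p²) + 2*p = 2*p² + 2*p = 2*p + 2*p²)
S(H) = 1/(1104 + H) (S(H) = 1/(2*(-24)*(1 - 24) + H) = 1/(2*(-24)*(-23) + H) = 1/(1104 + H))
m(438) + S(V) = 438 + 1/(1104 + 296) = 438 + 1/1400 = 613201/1400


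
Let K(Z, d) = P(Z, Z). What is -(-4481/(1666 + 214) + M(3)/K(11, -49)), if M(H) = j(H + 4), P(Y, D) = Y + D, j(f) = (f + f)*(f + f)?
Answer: -134949/20680 ≈ -6.5256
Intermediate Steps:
j(f) = 4*f² (j(f) = (2*f)*(2*f) = 4*f²)
P(Y, D) = D + Y
M(H) = 4*(4 + H)² (M(H) = 4*(H + 4)² = 4*(4 + H)²)
K(Z, d) = 2*Z (K(Z, d) = Z + Z = 2*Z)
-(-4481/(1666 + 214) + M(3)/K(11, -49)) = -(-4481/(1666 + 214) + (4*(4 + 3)²)/((2*11))) = -(-4481/1880 + (4*7²)/22) = -(-4481*1/1880 + (4*49)*(1/22)) = -(-4481/1880 + 196*(1/22)) = -(-4481/1880 + 98/11) = -1*134949/20680 = -134949/20680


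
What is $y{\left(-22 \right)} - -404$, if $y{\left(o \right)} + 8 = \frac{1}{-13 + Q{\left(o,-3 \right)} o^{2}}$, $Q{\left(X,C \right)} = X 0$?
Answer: $\frac{5147}{13} \approx 395.92$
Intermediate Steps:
$Q{\left(X,C \right)} = 0$
$y{\left(o \right)} = - \frac{105}{13}$ ($y{\left(o \right)} = -8 + \frac{1}{-13 + 0 o^{2}} = -8 + \frac{1}{-13 + 0} = -8 + \frac{1}{-13} = -8 - \frac{1}{13} = - \frac{105}{13}$)
$y{\left(-22 \right)} - -404 = - \frac{105}{13} - -404 = - \frac{105}{13} + 404 = \frac{5147}{13}$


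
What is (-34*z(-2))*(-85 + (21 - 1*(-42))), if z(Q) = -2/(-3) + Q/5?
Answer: 2992/15 ≈ 199.47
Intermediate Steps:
z(Q) = 2/3 + Q/5 (z(Q) = -2*(-1/3) + Q*(1/5) = 2/3 + Q/5)
(-34*z(-2))*(-85 + (21 - 1*(-42))) = (-34*(2/3 + (1/5)*(-2)))*(-85 + (21 - 1*(-42))) = (-34*(2/3 - 2/5))*(-85 + (21 + 42)) = (-34*4/15)*(-85 + 63) = -136/15*(-22) = 2992/15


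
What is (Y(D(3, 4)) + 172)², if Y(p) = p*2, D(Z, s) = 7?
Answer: 34596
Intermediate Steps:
Y(p) = 2*p
(Y(D(3, 4)) + 172)² = (2*7 + 172)² = (14 + 172)² = 186² = 34596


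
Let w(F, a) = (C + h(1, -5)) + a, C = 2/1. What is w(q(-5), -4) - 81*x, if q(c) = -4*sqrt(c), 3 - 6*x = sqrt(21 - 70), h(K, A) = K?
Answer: -83/2 + 189*I/2 ≈ -41.5 + 94.5*I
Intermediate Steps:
C = 2 (C = 2*1 = 2)
x = 1/2 - 7*I/6 (x = 1/2 - sqrt(21 - 70)/6 = 1/2 - 7*I/6 ≈ 0.5 - 1.1667*I)
w(F, a) = 3 + a (w(F, a) = (2 + 1) + a = 3 + a)
w(q(-5), -4) - 81*x = (3 - 4) - 81*(1/2 - 7*I/6) = -1 + (-81/2 + 189*I/2) = -83/2 + 189*I/2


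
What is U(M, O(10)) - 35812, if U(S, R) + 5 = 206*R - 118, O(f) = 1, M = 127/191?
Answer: -35729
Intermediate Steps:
M = 127/191 (M = 127*(1/191) = 127/191 ≈ 0.66492)
U(S, R) = -123 + 206*R (U(S, R) = -5 + (206*R - 118) = -5 + (-118 + 206*R) = -123 + 206*R)
U(M, O(10)) - 35812 = (-123 + 206*1) - 35812 = (-123 + 206) - 35812 = 83 - 35812 = -35729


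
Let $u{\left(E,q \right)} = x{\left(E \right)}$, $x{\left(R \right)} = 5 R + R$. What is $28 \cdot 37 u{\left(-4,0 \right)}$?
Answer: $-24864$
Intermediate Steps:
$x{\left(R \right)} = 6 R$
$u{\left(E,q \right)} = 6 E$
$28 \cdot 37 u{\left(-4,0 \right)} = 28 \cdot 37 \cdot 6 \left(-4\right) = 1036 \left(-24\right) = -24864$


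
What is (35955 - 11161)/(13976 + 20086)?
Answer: 1771/2433 ≈ 0.72791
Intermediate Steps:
(35955 - 11161)/(13976 + 20086) = 24794/34062 = 24794*(1/34062) = 1771/2433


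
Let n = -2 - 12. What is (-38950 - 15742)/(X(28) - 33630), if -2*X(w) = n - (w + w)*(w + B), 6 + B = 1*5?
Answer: 54692/32867 ≈ 1.6640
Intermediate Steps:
B = -1 (B = -6 + 1*5 = -6 + 5 = -1)
n = -14
X(w) = 7 + w*(-1 + w) (X(w) = -(-14 - (w + w)*(w - 1))/2 = -(-14 - 2*w*(-1 + w))/2 = 7 + w*(-1 + w))
(-38950 - 15742)/(X(28) - 33630) = (-38950 - 15742)/((7 + 28² - 1*28) - 33630) = -54692/((7 + 784 - 28) - 33630) = -54692/(763 - 33630) = -54692/(-32867) = -54692*(-1/32867) = 54692/32867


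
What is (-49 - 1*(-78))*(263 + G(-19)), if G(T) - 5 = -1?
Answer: 7743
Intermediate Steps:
G(T) = 4 (G(T) = 5 - 1 = 4)
(-49 - 1*(-78))*(263 + G(-19)) = (-49 - 1*(-78))*(263 + 4) = (-49 + 78)*267 = 29*267 = 7743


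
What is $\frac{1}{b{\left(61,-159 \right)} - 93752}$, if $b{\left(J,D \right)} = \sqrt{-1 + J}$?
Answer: $- \frac{23438}{2197359361} - \frac{\sqrt{15}}{4394718722} \approx -1.0667 \cdot 10^{-5}$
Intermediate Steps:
$\frac{1}{b{\left(61,-159 \right)} - 93752} = \frac{1}{\sqrt{-1 + 61} - 93752} = \frac{1}{\sqrt{60} - 93752} = \frac{1}{2 \sqrt{15} - 93752} = \frac{1}{-93752 + 2 \sqrt{15}}$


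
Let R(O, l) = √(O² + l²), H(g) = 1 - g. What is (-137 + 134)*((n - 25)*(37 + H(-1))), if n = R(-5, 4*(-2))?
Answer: 2925 - 117*√89 ≈ 1821.2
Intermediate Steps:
n = √89 (n = √((-5)² + (4*(-2))²) = √(25 + (-8)²) = √(25 + 64) = √89 ≈ 9.4340)
(-137 + 134)*((n - 25)*(37 + H(-1))) = (-137 + 134)*((√89 - 25)*(37 + (1 - 1*(-1)))) = -3*(-25 + √89)*(37 + (1 + 1)) = -3*(-25 + √89)*(37 + 2) = -3*(-25 + √89)*39 = -3*(-975 + 39*√89) = 2925 - 117*√89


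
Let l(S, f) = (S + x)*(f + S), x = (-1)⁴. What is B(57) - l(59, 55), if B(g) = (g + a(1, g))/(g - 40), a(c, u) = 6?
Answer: -116217/17 ≈ -6836.3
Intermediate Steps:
x = 1
B(g) = (6 + g)/(-40 + g) (B(g) = (g + 6)/(g - 40) = (6 + g)/(-40 + g))
l(S, f) = (1 + S)*(S + f) (l(S, f) = (S + 1)*(f + S) = (1 + S)*(S + f))
B(57) - l(59, 55) = (6 + 57)/(-40 + 57) - (59 + 55 + 59² + 59*55) = 63/17 - (59 + 55 + 3481 + 3245) = (1/17)*63 - 1*6840 = 63/17 - 6840 = -116217/17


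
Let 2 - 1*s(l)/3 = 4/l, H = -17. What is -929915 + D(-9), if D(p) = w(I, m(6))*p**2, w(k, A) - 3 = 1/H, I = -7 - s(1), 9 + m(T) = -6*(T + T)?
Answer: -15804505/17 ≈ -9.2968e+5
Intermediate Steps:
s(l) = 6 - 12/l
m(T) = -9 - 12*T (m(T) = -9 - 6*(T + T) = -9 - 12*T)
I = -1 (I = -7 - (6 - 12/1) = -7 - (6 - 12*1) = -7 - (6 - 12) = -7 - 1*(-6) = -7 + 6 = -1)
w(k, A) = 50/17 (w(k, A) = 3 + 1/(-17) = 3 - 1/17 = 50/17)
D(p) = 50*p**2/17
-929915 + D(-9) = -929915 + (50/17)*(-9)**2 = -929915 + (50/17)*81 = -929915 + 4050/17 = -15804505/17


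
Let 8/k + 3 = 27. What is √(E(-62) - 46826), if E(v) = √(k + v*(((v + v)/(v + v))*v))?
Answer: √(-421434 + 3*√34599)/3 ≈ 216.25*I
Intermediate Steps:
k = ⅓ (k = 8/(-3 + 27) = 8/24 = 8*(1/24) = ⅓ ≈ 0.33333)
E(v) = √(⅓ + v²) (E(v) = √(⅓ + v*(((v + v)/(v + v))*v)) = √(⅓ + v*(((2*v)/((2*v)))*v)) = √(⅓ + v*(((2*v)*(1/(2*v)))*v)) = √(⅓ + v*(1*v)) = √(⅓ + v*v) = √(⅓ + v²))
√(E(-62) - 46826) = √(√(3 + 9*(-62)²)/3 - 46826) = √(√(3 + 9*3844)/3 - 46826) = √(√(3 + 34596)/3 - 46826) = √(√34599/3 - 46826) = √(-46826 + √34599/3)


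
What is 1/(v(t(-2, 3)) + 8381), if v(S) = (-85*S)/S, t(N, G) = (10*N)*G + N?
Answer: 1/8296 ≈ 0.00012054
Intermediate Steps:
t(N, G) = N + 10*G*N (t(N, G) = 10*G*N + N = N + 10*G*N)
v(S) = -85
1/(v(t(-2, 3)) + 8381) = 1/(-85 + 8381) = 1/8296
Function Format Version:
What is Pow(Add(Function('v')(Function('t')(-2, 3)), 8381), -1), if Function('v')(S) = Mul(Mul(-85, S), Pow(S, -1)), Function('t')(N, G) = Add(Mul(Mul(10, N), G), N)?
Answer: Rational(1, 8296) ≈ 0.00012054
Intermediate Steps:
Function('t')(N, G) = Add(N, Mul(10, G, N)) (Function('t')(N, G) = Add(Mul(10, G, N), N) = Add(N, Mul(10, G, N)))
Function('v')(S) = -85
Pow(Add(Function('v')(Function('t')(-2, 3)), 8381), -1) = Pow(Add(-85, 8381), -1) = Pow(8296, -1) = Rational(1, 8296)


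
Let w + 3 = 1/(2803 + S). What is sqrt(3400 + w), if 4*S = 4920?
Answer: sqrt(55252511366)/4033 ≈ 58.284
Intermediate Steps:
S = 1230 (S = (1/4)*4920 = 1230)
w = -12098/4033 (w = -3 + 1/(2803 + 1230) = -3 + 1/4033 = -12098/4033 ≈ -2.9998)
sqrt(3400 + w) = sqrt(3400 - 12098/4033) = sqrt(13700102/4033) = sqrt(55252511366)/4033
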